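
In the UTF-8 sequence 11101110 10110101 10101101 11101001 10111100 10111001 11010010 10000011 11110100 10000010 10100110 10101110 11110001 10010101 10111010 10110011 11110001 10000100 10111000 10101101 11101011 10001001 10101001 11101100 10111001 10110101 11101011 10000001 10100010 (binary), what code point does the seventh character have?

Offset 0: leading byte 0xEE = 11101110 → 3-byte char #1 = EE B5 AD.
Offset 3: leading byte 0xE9 = 11101001 → 3-byte char #2 = E9 BC B9.
Offset 6: leading byte 0xD2 = 11010010 → 2-byte char #3 = D2 83.
Offset 8: leading byte 0xF4 = 11110100 → 4-byte char #4 = F4 82 A6 AE.
Offset 12: leading byte 0xF1 = 11110001 → 4-byte char #5 = F1 95 BA B3.
Offset 16: leading byte 0xF1 = 11110001 → 4-byte char #6 = F1 84 B8 AD.
Offset 20: leading byte 0xEB = 11101011 → 3-byte char #7 = EB 89 A9.
Leading byte 0xEB = 11101011 matches 1110xxxx → 3-byte sequence.
Byte 1: 0xEB = 11101011, payload 1011 (4 bits).
Byte 2: 0x89 = 10001001 (10xxxxxx ✓), payload 001001.
Byte 3: 0xA9 = 10101001 (10xxxxxx ✓), payload 101001.
Concatenate: 1011001001101001 = 0xB269 (16 bits → U+B269).

U+B269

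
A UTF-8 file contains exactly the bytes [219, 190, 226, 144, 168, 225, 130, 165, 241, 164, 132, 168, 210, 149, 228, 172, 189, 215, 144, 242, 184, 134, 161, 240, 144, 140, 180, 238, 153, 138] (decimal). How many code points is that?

Byte at offset 0: 0xDB = 11011011 → 2-byte char (#1). Advance 2.
Byte at offset 2: 0xE2 = 11100010 → 3-byte char (#2). Advance 3.
Byte at offset 5: 0xE1 = 11100001 → 3-byte char (#3). Advance 3.
Byte at offset 8: 0xF1 = 11110001 → 4-byte char (#4). Advance 4.
Byte at offset 12: 0xD2 = 11010010 → 2-byte char (#5). Advance 2.
Byte at offset 14: 0xE4 = 11100100 → 3-byte char (#6). Advance 3.
Byte at offset 17: 0xD7 = 11010111 → 2-byte char (#7). Advance 2.
Byte at offset 19: 0xF2 = 11110010 → 4-byte char (#8). Advance 4.
Byte at offset 23: 0xF0 = 11110000 → 4-byte char (#9). Advance 4.
Byte at offset 27: 0xEE = 11101110 → 3-byte char (#10). Advance 3.
Reached end at offset 30 after 10 code points.

10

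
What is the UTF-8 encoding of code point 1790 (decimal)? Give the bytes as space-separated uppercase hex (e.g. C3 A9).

DB BE

U+06FE = 0x6FE = 1790 decimal. In range U+0080–U+07FF → 2-byte form: 110xxxxx 10xxxxxx.
Binary (11 bits): 11011111110.
Split 5+6: 11011 | 111110.
Byte 1: 11011011 = 0xDB.
Byte 2: 10111110 = 0xBE.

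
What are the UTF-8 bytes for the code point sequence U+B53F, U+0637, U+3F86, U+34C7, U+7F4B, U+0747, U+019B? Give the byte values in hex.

U+B53F: 3-byte form → EB 94 BF.
U+0637: 2-byte form → D8 B7.
U+3F86: 3-byte form → E3 BE 86.
U+34C7: 3-byte form → E3 93 87.
U+7F4B: 3-byte form → E7 BD 8B.
U+0747: 2-byte form → DD 87.
U+019B: 2-byte form → C6 9B.
Concatenated (18 bytes): EB 94 BF D8 B7 E3 BE 86 E3 93 87 E7 BD 8B DD 87 C6 9B.

EB 94 BF D8 B7 E3 BE 86 E3 93 87 E7 BD 8B DD 87 C6 9B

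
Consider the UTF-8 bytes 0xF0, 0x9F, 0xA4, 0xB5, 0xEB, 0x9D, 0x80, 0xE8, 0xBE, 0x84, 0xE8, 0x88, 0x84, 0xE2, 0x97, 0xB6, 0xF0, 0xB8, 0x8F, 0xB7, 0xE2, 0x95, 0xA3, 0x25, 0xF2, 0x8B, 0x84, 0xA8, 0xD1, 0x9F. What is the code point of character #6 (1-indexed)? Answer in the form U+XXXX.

Offset 0: leading byte 0xF0 = 11110000 → 4-byte char #1 = F0 9F A4 B5.
Offset 4: leading byte 0xEB = 11101011 → 3-byte char #2 = EB 9D 80.
Offset 7: leading byte 0xE8 = 11101000 → 3-byte char #3 = E8 BE 84.
Offset 10: leading byte 0xE8 = 11101000 → 3-byte char #4 = E8 88 84.
Offset 13: leading byte 0xE2 = 11100010 → 3-byte char #5 = E2 97 B6.
Offset 16: leading byte 0xF0 = 11110000 → 4-byte char #6 = F0 B8 8F B7.
Leading byte 0xF0 = 11110000 matches 11110xxx → 4-byte sequence.
Byte 1: 0xF0 = 11110000, payload 000 (3 bits).
Byte 2: 0xB8 = 10111000 (10xxxxxx ✓), payload 111000.
Byte 3: 0x8F = 10001111 (10xxxxxx ✓), payload 001111.
Byte 4: 0xB7 = 10110111 (10xxxxxx ✓), payload 110111.
Concatenate: 000111000001111110111 = 0x383F7 (21 bits → U+383F7).

U+383F7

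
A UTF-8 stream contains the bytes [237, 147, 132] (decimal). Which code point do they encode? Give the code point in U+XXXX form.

Leading byte 0xED = 11101101 matches 1110xxxx → 3-byte sequence.
Byte 1: 0xED = 11101101, payload 1101 (4 bits).
Byte 2: 0x93 = 10010011 (10xxxxxx ✓), payload 010011.
Byte 3: 0x84 = 10000100 (10xxxxxx ✓), payload 000100.
Concatenate: 1101010011000100 = 0xD4C4 (16 bits → U+D4C4).

U+D4C4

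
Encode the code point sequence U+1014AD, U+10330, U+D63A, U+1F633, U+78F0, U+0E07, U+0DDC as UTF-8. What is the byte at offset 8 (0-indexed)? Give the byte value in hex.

0xED

U+1014AD → 4-byte form F4 81 92 AD at offsets 0–3.
U+10330 → 4-byte form F0 90 8C B0 at offsets 4–7.
U+D63A → 3-byte form ED 98 BA at offsets 8–10.
Offset 8 falls in char 3's range; it's byte 1 of ED 98 BA = 0xED.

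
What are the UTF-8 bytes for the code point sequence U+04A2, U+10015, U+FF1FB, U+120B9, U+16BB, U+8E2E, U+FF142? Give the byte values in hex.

D2 A2 F0 90 80 95 F3 BF 87 BB F0 92 82 B9 E1 9A BB E8 B8 AE F3 BF 85 82

U+04A2: 2-byte form → D2 A2.
U+10015: 4-byte form → F0 90 80 95.
U+FF1FB: 4-byte form → F3 BF 87 BB.
U+120B9: 4-byte form → F0 92 82 B9.
U+16BB: 3-byte form → E1 9A BB.
U+8E2E: 3-byte form → E8 B8 AE.
U+FF142: 4-byte form → F3 BF 85 82.
Concatenated (24 bytes): D2 A2 F0 90 80 95 F3 BF 87 BB F0 92 82 B9 E1 9A BB E8 B8 AE F3 BF 85 82.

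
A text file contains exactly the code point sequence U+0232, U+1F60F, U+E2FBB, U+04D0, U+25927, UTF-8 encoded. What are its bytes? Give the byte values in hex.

U+0232: 2-byte form → C8 B2.
U+1F60F: 4-byte form → F0 9F 98 8F.
U+E2FBB: 4-byte form → F3 A2 BE BB.
U+04D0: 2-byte form → D3 90.
U+25927: 4-byte form → F0 A5 A4 A7.
Concatenated (16 bytes): C8 B2 F0 9F 98 8F F3 A2 BE BB D3 90 F0 A5 A4 A7.

C8 B2 F0 9F 98 8F F3 A2 BE BB D3 90 F0 A5 A4 A7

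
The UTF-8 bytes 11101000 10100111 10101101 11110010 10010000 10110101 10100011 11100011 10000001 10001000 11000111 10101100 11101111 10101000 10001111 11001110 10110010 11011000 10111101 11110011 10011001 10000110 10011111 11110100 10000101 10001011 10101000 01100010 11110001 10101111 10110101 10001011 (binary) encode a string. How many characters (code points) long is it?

Byte at offset 0: 0xE8 = 11101000 → 3-byte char (#1). Advance 3.
Byte at offset 3: 0xF2 = 11110010 → 4-byte char (#2). Advance 4.
Byte at offset 7: 0xE3 = 11100011 → 3-byte char (#3). Advance 3.
Byte at offset 10: 0xC7 = 11000111 → 2-byte char (#4). Advance 2.
Byte at offset 12: 0xEF = 11101111 → 3-byte char (#5). Advance 3.
Byte at offset 15: 0xCE = 11001110 → 2-byte char (#6). Advance 2.
Byte at offset 17: 0xD8 = 11011000 → 2-byte char (#7). Advance 2.
Byte at offset 19: 0xF3 = 11110011 → 4-byte char (#8). Advance 4.
Byte at offset 23: 0xF4 = 11110100 → 4-byte char (#9). Advance 4.
Byte at offset 27: 0x62 = 01100010 → 1-byte char (#10). Advance 1.
Byte at offset 28: 0xF1 = 11110001 → 4-byte char (#11). Advance 4.
Reached end at offset 32 after 11 code points.

11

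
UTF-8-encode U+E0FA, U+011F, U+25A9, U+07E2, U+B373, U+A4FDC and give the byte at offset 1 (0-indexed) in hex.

U+E0FA → 3-byte form EE 83 BA at offsets 0–2.
Offset 1 falls in char 1's range; it's byte 2 of EE 83 BA = 0x83.

0x83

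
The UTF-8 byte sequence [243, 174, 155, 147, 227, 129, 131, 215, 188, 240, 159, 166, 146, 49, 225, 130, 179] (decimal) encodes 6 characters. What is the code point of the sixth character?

U+10B3

Offset 0: leading byte 0xF3 = 11110011 → 4-byte char #1 = F3 AE 9B 93.
Offset 4: leading byte 0xE3 = 11100011 → 3-byte char #2 = E3 81 83.
Offset 7: leading byte 0xD7 = 11010111 → 2-byte char #3 = D7 BC.
Offset 9: leading byte 0xF0 = 11110000 → 4-byte char #4 = F0 9F A6 92.
Offset 13: leading byte 0x31 = 00110001 → 1-byte char #5 = 31.
Offset 14: leading byte 0xE1 = 11100001 → 3-byte char #6 = E1 82 B3.
Leading byte 0xE1 = 11100001 matches 1110xxxx → 3-byte sequence.
Byte 1: 0xE1 = 11100001, payload 0001 (4 bits).
Byte 2: 0x82 = 10000010 (10xxxxxx ✓), payload 000010.
Byte 3: 0xB3 = 10110011 (10xxxxxx ✓), payload 110011.
Concatenate: 0001000010110011 = 0x10B3 (16 bits → U+10B3).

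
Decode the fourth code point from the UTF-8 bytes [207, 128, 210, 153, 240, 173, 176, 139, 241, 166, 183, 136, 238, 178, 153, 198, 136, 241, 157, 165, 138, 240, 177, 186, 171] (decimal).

U+66DC8

Offset 0: leading byte 0xCF = 11001111 → 2-byte char #1 = CF 80.
Offset 2: leading byte 0xD2 = 11010010 → 2-byte char #2 = D2 99.
Offset 4: leading byte 0xF0 = 11110000 → 4-byte char #3 = F0 AD B0 8B.
Offset 8: leading byte 0xF1 = 11110001 → 4-byte char #4 = F1 A6 B7 88.
Leading byte 0xF1 = 11110001 matches 11110xxx → 4-byte sequence.
Byte 1: 0xF1 = 11110001, payload 001 (3 bits).
Byte 2: 0xA6 = 10100110 (10xxxxxx ✓), payload 100110.
Byte 3: 0xB7 = 10110111 (10xxxxxx ✓), payload 110111.
Byte 4: 0x88 = 10001000 (10xxxxxx ✓), payload 001000.
Concatenate: 001100110110111001000 = 0x66DC8 (21 bits → U+66DC8).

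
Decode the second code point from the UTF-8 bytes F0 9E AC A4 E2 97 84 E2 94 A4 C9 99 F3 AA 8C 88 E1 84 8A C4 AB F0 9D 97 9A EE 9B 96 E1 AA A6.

U+25C4

Offset 0: leading byte 0xF0 = 11110000 → 4-byte char #1 = F0 9E AC A4.
Offset 4: leading byte 0xE2 = 11100010 → 3-byte char #2 = E2 97 84.
Leading byte 0xE2 = 11100010 matches 1110xxxx → 3-byte sequence.
Byte 1: 0xE2 = 11100010, payload 0010 (4 bits).
Byte 2: 0x97 = 10010111 (10xxxxxx ✓), payload 010111.
Byte 3: 0x84 = 10000100 (10xxxxxx ✓), payload 000100.
Concatenate: 0010010111000100 = 0x25C4 (16 bits → U+25C4).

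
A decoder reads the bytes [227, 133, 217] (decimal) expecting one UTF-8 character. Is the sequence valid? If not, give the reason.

invalid (non-continuation byte where continuation expected)

Leading byte 0xE3 = 11100011 → 3-byte form.
Byte 3 is 0xD9 = 11011001, which is not 10xxxxxx — expected a continuation byte.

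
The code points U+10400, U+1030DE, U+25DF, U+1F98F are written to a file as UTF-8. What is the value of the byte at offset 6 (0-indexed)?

0x83

U+10400 → 4-byte form F0 90 90 80 at offsets 0–3.
U+1030DE → 4-byte form F4 83 83 9E at offsets 4–7.
Offset 6 falls in char 2's range; it's byte 3 of F4 83 83 9E = 0x83.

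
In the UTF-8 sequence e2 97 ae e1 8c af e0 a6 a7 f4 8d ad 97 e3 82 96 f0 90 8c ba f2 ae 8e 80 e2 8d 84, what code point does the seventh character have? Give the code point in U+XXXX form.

Offset 0: leading byte 0xE2 = 11100010 → 3-byte char #1 = E2 97 AE.
Offset 3: leading byte 0xE1 = 11100001 → 3-byte char #2 = E1 8C AF.
Offset 6: leading byte 0xE0 = 11100000 → 3-byte char #3 = E0 A6 A7.
Offset 9: leading byte 0xF4 = 11110100 → 4-byte char #4 = F4 8D AD 97.
Offset 13: leading byte 0xE3 = 11100011 → 3-byte char #5 = E3 82 96.
Offset 16: leading byte 0xF0 = 11110000 → 4-byte char #6 = F0 90 8C BA.
Offset 20: leading byte 0xF2 = 11110010 → 4-byte char #7 = F2 AE 8E 80.
Leading byte 0xF2 = 11110010 matches 11110xxx → 4-byte sequence.
Byte 1: 0xF2 = 11110010, payload 010 (3 bits).
Byte 2: 0xAE = 10101110 (10xxxxxx ✓), payload 101110.
Byte 3: 0x8E = 10001110 (10xxxxxx ✓), payload 001110.
Byte 4: 0x80 = 10000000 (10xxxxxx ✓), payload 000000.
Concatenate: 010101110001110000000 = 0xAE380 (21 bits → U+AE380).

U+AE380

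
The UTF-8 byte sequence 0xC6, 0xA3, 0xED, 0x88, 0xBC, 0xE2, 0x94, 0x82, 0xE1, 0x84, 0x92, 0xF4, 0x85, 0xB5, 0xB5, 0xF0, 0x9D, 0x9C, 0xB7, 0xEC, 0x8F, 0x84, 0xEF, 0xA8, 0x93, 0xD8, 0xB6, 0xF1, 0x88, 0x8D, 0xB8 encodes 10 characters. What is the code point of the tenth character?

U+48378

Offset 0: leading byte 0xC6 = 11000110 → 2-byte char #1 = C6 A3.
Offset 2: leading byte 0xED = 11101101 → 3-byte char #2 = ED 88 BC.
Offset 5: leading byte 0xE2 = 11100010 → 3-byte char #3 = E2 94 82.
Offset 8: leading byte 0xE1 = 11100001 → 3-byte char #4 = E1 84 92.
Offset 11: leading byte 0xF4 = 11110100 → 4-byte char #5 = F4 85 B5 B5.
Offset 15: leading byte 0xF0 = 11110000 → 4-byte char #6 = F0 9D 9C B7.
Offset 19: leading byte 0xEC = 11101100 → 3-byte char #7 = EC 8F 84.
Offset 22: leading byte 0xEF = 11101111 → 3-byte char #8 = EF A8 93.
Offset 25: leading byte 0xD8 = 11011000 → 2-byte char #9 = D8 B6.
Offset 27: leading byte 0xF1 = 11110001 → 4-byte char #10 = F1 88 8D B8.
Leading byte 0xF1 = 11110001 matches 11110xxx → 4-byte sequence.
Byte 1: 0xF1 = 11110001, payload 001 (3 bits).
Byte 2: 0x88 = 10001000 (10xxxxxx ✓), payload 001000.
Byte 3: 0x8D = 10001101 (10xxxxxx ✓), payload 001101.
Byte 4: 0xB8 = 10111000 (10xxxxxx ✓), payload 111000.
Concatenate: 001001000001101111000 = 0x48378 (21 bits → U+48378).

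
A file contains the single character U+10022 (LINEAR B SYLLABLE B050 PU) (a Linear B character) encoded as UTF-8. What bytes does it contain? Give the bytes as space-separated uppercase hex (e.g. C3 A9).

U+10022 = 0x10022 = 65570 decimal. In range U+10000–U+10FFFF → 4-byte form: 11110xxx 10xxxxxx 10xxxxxx 10xxxxxx.
Binary (21 bits): 000010000000000100010.
Split 3+6+6+6: 000 | 010000 | 000000 | 100010.
Byte 1: 11110000 = 0xF0.
Byte 2: 10010000 = 0x90.
Byte 3: 10000000 = 0x80.
Byte 4: 10100010 = 0xA2.

F0 90 80 A2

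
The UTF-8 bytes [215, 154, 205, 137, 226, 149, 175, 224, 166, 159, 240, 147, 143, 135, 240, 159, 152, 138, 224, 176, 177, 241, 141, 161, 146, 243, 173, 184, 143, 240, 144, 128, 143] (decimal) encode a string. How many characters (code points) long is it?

Byte at offset 0: 0xD7 = 11010111 → 2-byte char (#1). Advance 2.
Byte at offset 2: 0xCD = 11001101 → 2-byte char (#2). Advance 2.
Byte at offset 4: 0xE2 = 11100010 → 3-byte char (#3). Advance 3.
Byte at offset 7: 0xE0 = 11100000 → 3-byte char (#4). Advance 3.
Byte at offset 10: 0xF0 = 11110000 → 4-byte char (#5). Advance 4.
Byte at offset 14: 0xF0 = 11110000 → 4-byte char (#6). Advance 4.
Byte at offset 18: 0xE0 = 11100000 → 3-byte char (#7). Advance 3.
Byte at offset 21: 0xF1 = 11110001 → 4-byte char (#8). Advance 4.
Byte at offset 25: 0xF3 = 11110011 → 4-byte char (#9). Advance 4.
Byte at offset 29: 0xF0 = 11110000 → 4-byte char (#10). Advance 4.
Reached end at offset 33 after 10 code points.

10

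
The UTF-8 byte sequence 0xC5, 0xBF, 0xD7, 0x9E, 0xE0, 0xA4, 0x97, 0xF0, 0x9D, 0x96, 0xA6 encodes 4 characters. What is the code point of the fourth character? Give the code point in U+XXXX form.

U+1D5A6

Offset 0: leading byte 0xC5 = 11000101 → 2-byte char #1 = C5 BF.
Offset 2: leading byte 0xD7 = 11010111 → 2-byte char #2 = D7 9E.
Offset 4: leading byte 0xE0 = 11100000 → 3-byte char #3 = E0 A4 97.
Offset 7: leading byte 0xF0 = 11110000 → 4-byte char #4 = F0 9D 96 A6.
Leading byte 0xF0 = 11110000 matches 11110xxx → 4-byte sequence.
Byte 1: 0xF0 = 11110000, payload 000 (3 bits).
Byte 2: 0x9D = 10011101 (10xxxxxx ✓), payload 011101.
Byte 3: 0x96 = 10010110 (10xxxxxx ✓), payload 010110.
Byte 4: 0xA6 = 10100110 (10xxxxxx ✓), payload 100110.
Concatenate: 000011101010110100110 = 0x1D5A6 (21 bits → U+1D5A6).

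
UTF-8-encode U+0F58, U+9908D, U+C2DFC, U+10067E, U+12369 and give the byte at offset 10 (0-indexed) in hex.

0xBC

U+0F58 → 3-byte form E0 BD 98 at offsets 0–2.
U+9908D → 4-byte form F2 99 82 8D at offsets 3–6.
U+C2DFC → 4-byte form F3 82 B7 BC at offsets 7–10.
Offset 10 falls in char 3's range; it's byte 4 of F3 82 B7 BC = 0xBC.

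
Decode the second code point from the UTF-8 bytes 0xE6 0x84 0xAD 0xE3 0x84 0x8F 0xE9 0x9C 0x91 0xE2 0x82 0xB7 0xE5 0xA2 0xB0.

U+310F

Offset 0: leading byte 0xE6 = 11100110 → 3-byte char #1 = E6 84 AD.
Offset 3: leading byte 0xE3 = 11100011 → 3-byte char #2 = E3 84 8F.
Leading byte 0xE3 = 11100011 matches 1110xxxx → 3-byte sequence.
Byte 1: 0xE3 = 11100011, payload 0011 (4 bits).
Byte 2: 0x84 = 10000100 (10xxxxxx ✓), payload 000100.
Byte 3: 0x8F = 10001111 (10xxxxxx ✓), payload 001111.
Concatenate: 0011000100001111 = 0x310F (16 bits → U+310F).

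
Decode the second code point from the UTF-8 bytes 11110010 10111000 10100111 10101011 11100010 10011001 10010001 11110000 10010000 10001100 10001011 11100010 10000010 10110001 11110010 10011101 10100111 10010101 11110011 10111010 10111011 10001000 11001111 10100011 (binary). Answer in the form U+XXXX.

Offset 0: leading byte 0xF2 = 11110010 → 4-byte char #1 = F2 B8 A7 AB.
Offset 4: leading byte 0xE2 = 11100010 → 3-byte char #2 = E2 99 91.
Leading byte 0xE2 = 11100010 matches 1110xxxx → 3-byte sequence.
Byte 1: 0xE2 = 11100010, payload 0010 (4 bits).
Byte 2: 0x99 = 10011001 (10xxxxxx ✓), payload 011001.
Byte 3: 0x91 = 10010001 (10xxxxxx ✓), payload 010001.
Concatenate: 0010011001010001 = 0x2651 (16 bits → U+2651).

U+2651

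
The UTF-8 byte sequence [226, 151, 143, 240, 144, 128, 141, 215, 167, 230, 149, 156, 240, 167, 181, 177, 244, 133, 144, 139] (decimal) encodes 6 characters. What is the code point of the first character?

U+25CF

Offset 0: leading byte 0xE2 = 11100010 → 3-byte char #1 = E2 97 8F.
Leading byte 0xE2 = 11100010 matches 1110xxxx → 3-byte sequence.
Byte 1: 0xE2 = 11100010, payload 0010 (4 bits).
Byte 2: 0x97 = 10010111 (10xxxxxx ✓), payload 010111.
Byte 3: 0x8F = 10001111 (10xxxxxx ✓), payload 001111.
Concatenate: 0010010111001111 = 0x25CF (16 bits → U+25CF).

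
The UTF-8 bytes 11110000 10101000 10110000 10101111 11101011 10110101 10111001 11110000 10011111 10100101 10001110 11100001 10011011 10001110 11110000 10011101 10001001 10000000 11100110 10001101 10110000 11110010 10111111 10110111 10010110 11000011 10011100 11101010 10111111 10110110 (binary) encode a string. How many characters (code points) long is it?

Byte at offset 0: 0xF0 = 11110000 → 4-byte char (#1). Advance 4.
Byte at offset 4: 0xEB = 11101011 → 3-byte char (#2). Advance 3.
Byte at offset 7: 0xF0 = 11110000 → 4-byte char (#3). Advance 4.
Byte at offset 11: 0xE1 = 11100001 → 3-byte char (#4). Advance 3.
Byte at offset 14: 0xF0 = 11110000 → 4-byte char (#5). Advance 4.
Byte at offset 18: 0xE6 = 11100110 → 3-byte char (#6). Advance 3.
Byte at offset 21: 0xF2 = 11110010 → 4-byte char (#7). Advance 4.
Byte at offset 25: 0xC3 = 11000011 → 2-byte char (#8). Advance 2.
Byte at offset 27: 0xEA = 11101010 → 3-byte char (#9). Advance 3.
Reached end at offset 30 after 9 code points.

9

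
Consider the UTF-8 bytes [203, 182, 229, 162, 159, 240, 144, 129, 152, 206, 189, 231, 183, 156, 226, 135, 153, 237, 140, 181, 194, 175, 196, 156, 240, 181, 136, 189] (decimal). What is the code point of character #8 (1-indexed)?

U+00AF

Offset 0: leading byte 0xCB = 11001011 → 2-byte char #1 = CB B6.
Offset 2: leading byte 0xE5 = 11100101 → 3-byte char #2 = E5 A2 9F.
Offset 5: leading byte 0xF0 = 11110000 → 4-byte char #3 = F0 90 81 98.
Offset 9: leading byte 0xCE = 11001110 → 2-byte char #4 = CE BD.
Offset 11: leading byte 0xE7 = 11100111 → 3-byte char #5 = E7 B7 9C.
Offset 14: leading byte 0xE2 = 11100010 → 3-byte char #6 = E2 87 99.
Offset 17: leading byte 0xED = 11101101 → 3-byte char #7 = ED 8C B5.
Offset 20: leading byte 0xC2 = 11000010 → 2-byte char #8 = C2 AF.
Leading byte 0xC2 = 11000010 matches 110xxxxx → 2-byte sequence.
Byte 1: 0xC2 = 11000010, payload 00010 (5 bits).
Byte 2: 0xAF = 10101111 (10xxxxxx ✓), payload 101111.
Concatenate: 00010101111 = 0xAF (11 bits → U+00AF).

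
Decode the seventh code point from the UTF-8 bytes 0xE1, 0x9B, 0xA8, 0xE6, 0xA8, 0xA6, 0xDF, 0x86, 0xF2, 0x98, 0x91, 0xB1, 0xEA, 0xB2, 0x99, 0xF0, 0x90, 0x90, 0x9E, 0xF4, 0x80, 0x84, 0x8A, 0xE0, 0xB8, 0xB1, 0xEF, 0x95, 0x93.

Offset 0: leading byte 0xE1 = 11100001 → 3-byte char #1 = E1 9B A8.
Offset 3: leading byte 0xE6 = 11100110 → 3-byte char #2 = E6 A8 A6.
Offset 6: leading byte 0xDF = 11011111 → 2-byte char #3 = DF 86.
Offset 8: leading byte 0xF2 = 11110010 → 4-byte char #4 = F2 98 91 B1.
Offset 12: leading byte 0xEA = 11101010 → 3-byte char #5 = EA B2 99.
Offset 15: leading byte 0xF0 = 11110000 → 4-byte char #6 = F0 90 90 9E.
Offset 19: leading byte 0xF4 = 11110100 → 4-byte char #7 = F4 80 84 8A.
Leading byte 0xF4 = 11110100 matches 11110xxx → 4-byte sequence.
Byte 1: 0xF4 = 11110100, payload 100 (3 bits).
Byte 2: 0x80 = 10000000 (10xxxxxx ✓), payload 000000.
Byte 3: 0x84 = 10000100 (10xxxxxx ✓), payload 000100.
Byte 4: 0x8A = 10001010 (10xxxxxx ✓), payload 001010.
Concatenate: 100000000000100001010 = 0x10010A (21 bits → U+10010A).

U+10010A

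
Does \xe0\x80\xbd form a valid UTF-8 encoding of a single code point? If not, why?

Leading byte 0xE0 = 11100000 → 3-byte form.
Continuation bytes all match 10xxxxxx. Payload decodes to 0x3D.
But 0x3D < 0x800, the minimum for a 3-byte sequence — this is an overlong encoding.

invalid (overlong encoding)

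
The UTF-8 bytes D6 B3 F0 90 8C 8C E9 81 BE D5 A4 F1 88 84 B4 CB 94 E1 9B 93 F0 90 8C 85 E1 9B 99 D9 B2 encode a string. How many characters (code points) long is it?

10

Byte at offset 0: 0xD6 = 11010110 → 2-byte char (#1). Advance 2.
Byte at offset 2: 0xF0 = 11110000 → 4-byte char (#2). Advance 4.
Byte at offset 6: 0xE9 = 11101001 → 3-byte char (#3). Advance 3.
Byte at offset 9: 0xD5 = 11010101 → 2-byte char (#4). Advance 2.
Byte at offset 11: 0xF1 = 11110001 → 4-byte char (#5). Advance 4.
Byte at offset 15: 0xCB = 11001011 → 2-byte char (#6). Advance 2.
Byte at offset 17: 0xE1 = 11100001 → 3-byte char (#7). Advance 3.
Byte at offset 20: 0xF0 = 11110000 → 4-byte char (#8). Advance 4.
Byte at offset 24: 0xE1 = 11100001 → 3-byte char (#9). Advance 3.
Byte at offset 27: 0xD9 = 11011001 → 2-byte char (#10). Advance 2.
Reached end at offset 29 after 10 code points.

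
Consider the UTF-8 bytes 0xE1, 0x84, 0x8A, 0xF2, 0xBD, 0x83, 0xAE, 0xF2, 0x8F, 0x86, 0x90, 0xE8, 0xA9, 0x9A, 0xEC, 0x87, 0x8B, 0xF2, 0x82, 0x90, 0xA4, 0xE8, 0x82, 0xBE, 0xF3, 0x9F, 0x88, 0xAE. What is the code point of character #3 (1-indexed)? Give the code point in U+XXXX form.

U+8F190

Offset 0: leading byte 0xE1 = 11100001 → 3-byte char #1 = E1 84 8A.
Offset 3: leading byte 0xF2 = 11110010 → 4-byte char #2 = F2 BD 83 AE.
Offset 7: leading byte 0xF2 = 11110010 → 4-byte char #3 = F2 8F 86 90.
Leading byte 0xF2 = 11110010 matches 11110xxx → 4-byte sequence.
Byte 1: 0xF2 = 11110010, payload 010 (3 bits).
Byte 2: 0x8F = 10001111 (10xxxxxx ✓), payload 001111.
Byte 3: 0x86 = 10000110 (10xxxxxx ✓), payload 000110.
Byte 4: 0x90 = 10010000 (10xxxxxx ✓), payload 010000.
Concatenate: 010001111000110010000 = 0x8F190 (21 bits → U+8F190).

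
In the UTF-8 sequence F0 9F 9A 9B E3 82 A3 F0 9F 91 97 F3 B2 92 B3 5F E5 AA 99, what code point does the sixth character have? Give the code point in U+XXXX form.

U+5A99

Offset 0: leading byte 0xF0 = 11110000 → 4-byte char #1 = F0 9F 9A 9B.
Offset 4: leading byte 0xE3 = 11100011 → 3-byte char #2 = E3 82 A3.
Offset 7: leading byte 0xF0 = 11110000 → 4-byte char #3 = F0 9F 91 97.
Offset 11: leading byte 0xF3 = 11110011 → 4-byte char #4 = F3 B2 92 B3.
Offset 15: leading byte 0x5F = 01011111 → 1-byte char #5 = 5F.
Offset 16: leading byte 0xE5 = 11100101 → 3-byte char #6 = E5 AA 99.
Leading byte 0xE5 = 11100101 matches 1110xxxx → 3-byte sequence.
Byte 1: 0xE5 = 11100101, payload 0101 (4 bits).
Byte 2: 0xAA = 10101010 (10xxxxxx ✓), payload 101010.
Byte 3: 0x99 = 10011001 (10xxxxxx ✓), payload 011001.
Concatenate: 0101101010011001 = 0x5A99 (16 bits → U+5A99).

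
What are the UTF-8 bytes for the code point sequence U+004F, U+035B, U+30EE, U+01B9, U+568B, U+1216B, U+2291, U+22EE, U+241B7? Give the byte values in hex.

4F CD 9B E3 83 AE C6 B9 E5 9A 8B F0 92 85 AB E2 8A 91 E2 8B AE F0 A4 86 B7

U+004F: 1-byte form → 4F.
U+035B: 2-byte form → CD 9B.
U+30EE: 3-byte form → E3 83 AE.
U+01B9: 2-byte form → C6 B9.
U+568B: 3-byte form → E5 9A 8B.
U+1216B: 4-byte form → F0 92 85 AB.
U+2291: 3-byte form → E2 8A 91.
U+22EE: 3-byte form → E2 8B AE.
U+241B7: 4-byte form → F0 A4 86 B7.
Concatenated (25 bytes): 4F CD 9B E3 83 AE C6 B9 E5 9A 8B F0 92 85 AB E2 8A 91 E2 8B AE F0 A4 86 B7.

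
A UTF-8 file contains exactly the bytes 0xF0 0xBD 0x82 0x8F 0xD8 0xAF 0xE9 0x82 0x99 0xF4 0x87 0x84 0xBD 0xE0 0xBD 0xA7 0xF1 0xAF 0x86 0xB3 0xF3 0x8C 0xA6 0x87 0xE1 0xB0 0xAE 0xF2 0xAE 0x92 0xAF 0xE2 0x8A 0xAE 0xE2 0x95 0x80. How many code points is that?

Byte at offset 0: 0xF0 = 11110000 → 4-byte char (#1). Advance 4.
Byte at offset 4: 0xD8 = 11011000 → 2-byte char (#2). Advance 2.
Byte at offset 6: 0xE9 = 11101001 → 3-byte char (#3). Advance 3.
Byte at offset 9: 0xF4 = 11110100 → 4-byte char (#4). Advance 4.
Byte at offset 13: 0xE0 = 11100000 → 3-byte char (#5). Advance 3.
Byte at offset 16: 0xF1 = 11110001 → 4-byte char (#6). Advance 4.
Byte at offset 20: 0xF3 = 11110011 → 4-byte char (#7). Advance 4.
Byte at offset 24: 0xE1 = 11100001 → 3-byte char (#8). Advance 3.
Byte at offset 27: 0xF2 = 11110010 → 4-byte char (#9). Advance 4.
Byte at offset 31: 0xE2 = 11100010 → 3-byte char (#10). Advance 3.
Byte at offset 34: 0xE2 = 11100010 → 3-byte char (#11). Advance 3.
Reached end at offset 37 after 11 code points.

11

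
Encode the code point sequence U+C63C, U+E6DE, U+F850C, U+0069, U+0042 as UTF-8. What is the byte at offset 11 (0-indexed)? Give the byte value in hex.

U+C63C → 3-byte form EC 98 BC at offsets 0–2.
U+E6DE → 3-byte form EE 9B 9E at offsets 3–5.
U+F850C → 4-byte form F3 B8 94 8C at offsets 6–9.
U+0069 → 1-byte form 69 at offsets 10–10.
U+0042 → 1-byte form 42 at offsets 11–11.
Offset 11 falls in char 5's range; it's byte 1 of 42 = 0x42.

0x42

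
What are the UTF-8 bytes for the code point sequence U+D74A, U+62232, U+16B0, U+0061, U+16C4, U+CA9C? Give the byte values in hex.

U+D74A: 3-byte form → ED 9D 8A.
U+62232: 4-byte form → F1 A2 88 B2.
U+16B0: 3-byte form → E1 9A B0.
U+0061: 1-byte form → 61.
U+16C4: 3-byte form → E1 9B 84.
U+CA9C: 3-byte form → EC AA 9C.
Concatenated (17 bytes): ED 9D 8A F1 A2 88 B2 E1 9A B0 61 E1 9B 84 EC AA 9C.

ED 9D 8A F1 A2 88 B2 E1 9A B0 61 E1 9B 84 EC AA 9C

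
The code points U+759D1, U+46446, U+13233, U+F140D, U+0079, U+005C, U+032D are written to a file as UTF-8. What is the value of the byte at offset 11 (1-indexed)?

1-indexed offset 11 is 0-indexed offset 10.
U+759D1 → 4-byte form F1 B5 A7 91 at offsets 0–3.
U+46446 → 4-byte form F1 86 91 86 at offsets 4–7.
U+13233 → 4-byte form F0 93 88 B3 at offsets 8–11.
Offset 10 falls in char 3's range; it's byte 3 of F0 93 88 B3 = 0x88.

0x88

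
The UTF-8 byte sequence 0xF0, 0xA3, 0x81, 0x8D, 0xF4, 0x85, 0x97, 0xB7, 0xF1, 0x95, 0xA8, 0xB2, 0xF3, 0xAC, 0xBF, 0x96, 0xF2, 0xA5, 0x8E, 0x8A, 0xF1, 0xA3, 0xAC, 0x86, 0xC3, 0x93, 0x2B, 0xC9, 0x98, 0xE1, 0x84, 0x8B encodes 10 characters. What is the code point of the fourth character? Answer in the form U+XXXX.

Offset 0: leading byte 0xF0 = 11110000 → 4-byte char #1 = F0 A3 81 8D.
Offset 4: leading byte 0xF4 = 11110100 → 4-byte char #2 = F4 85 97 B7.
Offset 8: leading byte 0xF1 = 11110001 → 4-byte char #3 = F1 95 A8 B2.
Offset 12: leading byte 0xF3 = 11110011 → 4-byte char #4 = F3 AC BF 96.
Leading byte 0xF3 = 11110011 matches 11110xxx → 4-byte sequence.
Byte 1: 0xF3 = 11110011, payload 011 (3 bits).
Byte 2: 0xAC = 10101100 (10xxxxxx ✓), payload 101100.
Byte 3: 0xBF = 10111111 (10xxxxxx ✓), payload 111111.
Byte 4: 0x96 = 10010110 (10xxxxxx ✓), payload 010110.
Concatenate: 011101100111111010110 = 0xECFD6 (21 bits → U+ECFD6).

U+ECFD6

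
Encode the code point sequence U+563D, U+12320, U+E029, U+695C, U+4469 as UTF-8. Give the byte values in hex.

U+563D: 3-byte form → E5 98 BD.
U+12320: 4-byte form → F0 92 8C A0.
U+E029: 3-byte form → EE 80 A9.
U+695C: 3-byte form → E6 A5 9C.
U+4469: 3-byte form → E4 91 A9.
Concatenated (16 bytes): E5 98 BD F0 92 8C A0 EE 80 A9 E6 A5 9C E4 91 A9.

E5 98 BD F0 92 8C A0 EE 80 A9 E6 A5 9C E4 91 A9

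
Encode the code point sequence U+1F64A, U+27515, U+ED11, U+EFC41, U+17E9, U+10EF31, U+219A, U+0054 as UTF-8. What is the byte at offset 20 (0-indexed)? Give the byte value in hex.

0xBC

U+1F64A → 4-byte form F0 9F 99 8A at offsets 0–3.
U+27515 → 4-byte form F0 A7 94 95 at offsets 4–7.
U+ED11 → 3-byte form EE B4 91 at offsets 8–10.
U+EFC41 → 4-byte form F3 AF B1 81 at offsets 11–14.
U+17E9 → 3-byte form E1 9F A9 at offsets 15–17.
U+10EF31 → 4-byte form F4 8E BC B1 at offsets 18–21.
Offset 20 falls in char 6's range; it's byte 3 of F4 8E BC B1 = 0xBC.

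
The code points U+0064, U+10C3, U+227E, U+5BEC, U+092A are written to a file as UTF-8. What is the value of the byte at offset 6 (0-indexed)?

U+0064 → 1-byte form 64 at offsets 0–0.
U+10C3 → 3-byte form E1 83 83 at offsets 1–3.
U+227E → 3-byte form E2 89 BE at offsets 4–6.
Offset 6 falls in char 3's range; it's byte 3 of E2 89 BE = 0xBE.

0xBE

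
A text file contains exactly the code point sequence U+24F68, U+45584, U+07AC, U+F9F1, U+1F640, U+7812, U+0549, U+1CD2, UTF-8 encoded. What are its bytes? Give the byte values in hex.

U+24F68: 4-byte form → F0 A4 BD A8.
U+45584: 4-byte form → F1 85 96 84.
U+07AC: 2-byte form → DE AC.
U+F9F1: 3-byte form → EF A7 B1.
U+1F640: 4-byte form → F0 9F 99 80.
U+7812: 3-byte form → E7 A0 92.
U+0549: 2-byte form → D5 89.
U+1CD2: 3-byte form → E1 B3 92.
Concatenated (25 bytes): F0 A4 BD A8 F1 85 96 84 DE AC EF A7 B1 F0 9F 99 80 E7 A0 92 D5 89 E1 B3 92.

F0 A4 BD A8 F1 85 96 84 DE AC EF A7 B1 F0 9F 99 80 E7 A0 92 D5 89 E1 B3 92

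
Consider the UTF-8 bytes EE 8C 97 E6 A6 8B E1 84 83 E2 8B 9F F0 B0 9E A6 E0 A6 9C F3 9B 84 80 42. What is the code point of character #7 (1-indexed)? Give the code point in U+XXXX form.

U+DB100

Offset 0: leading byte 0xEE = 11101110 → 3-byte char #1 = EE 8C 97.
Offset 3: leading byte 0xE6 = 11100110 → 3-byte char #2 = E6 A6 8B.
Offset 6: leading byte 0xE1 = 11100001 → 3-byte char #3 = E1 84 83.
Offset 9: leading byte 0xE2 = 11100010 → 3-byte char #4 = E2 8B 9F.
Offset 12: leading byte 0xF0 = 11110000 → 4-byte char #5 = F0 B0 9E A6.
Offset 16: leading byte 0xE0 = 11100000 → 3-byte char #6 = E0 A6 9C.
Offset 19: leading byte 0xF3 = 11110011 → 4-byte char #7 = F3 9B 84 80.
Leading byte 0xF3 = 11110011 matches 11110xxx → 4-byte sequence.
Byte 1: 0xF3 = 11110011, payload 011 (3 bits).
Byte 2: 0x9B = 10011011 (10xxxxxx ✓), payload 011011.
Byte 3: 0x84 = 10000100 (10xxxxxx ✓), payload 000100.
Byte 4: 0x80 = 10000000 (10xxxxxx ✓), payload 000000.
Concatenate: 011011011000100000000 = 0xDB100 (21 bits → U+DB100).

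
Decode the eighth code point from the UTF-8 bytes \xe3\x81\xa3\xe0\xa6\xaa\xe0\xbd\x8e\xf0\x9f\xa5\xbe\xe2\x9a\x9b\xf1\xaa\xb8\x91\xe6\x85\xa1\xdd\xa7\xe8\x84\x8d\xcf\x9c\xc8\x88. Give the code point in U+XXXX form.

Offset 0: leading byte 0xE3 = 11100011 → 3-byte char #1 = E3 81 A3.
Offset 3: leading byte 0xE0 = 11100000 → 3-byte char #2 = E0 A6 AA.
Offset 6: leading byte 0xE0 = 11100000 → 3-byte char #3 = E0 BD 8E.
Offset 9: leading byte 0xF0 = 11110000 → 4-byte char #4 = F0 9F A5 BE.
Offset 13: leading byte 0xE2 = 11100010 → 3-byte char #5 = E2 9A 9B.
Offset 16: leading byte 0xF1 = 11110001 → 4-byte char #6 = F1 AA B8 91.
Offset 20: leading byte 0xE6 = 11100110 → 3-byte char #7 = E6 85 A1.
Offset 23: leading byte 0xDD = 11011101 → 2-byte char #8 = DD A7.
Leading byte 0xDD = 11011101 matches 110xxxxx → 2-byte sequence.
Byte 1: 0xDD = 11011101, payload 11101 (5 bits).
Byte 2: 0xA7 = 10100111 (10xxxxxx ✓), payload 100111.
Concatenate: 11101100111 = 0x767 (11 bits → U+0767).

U+0767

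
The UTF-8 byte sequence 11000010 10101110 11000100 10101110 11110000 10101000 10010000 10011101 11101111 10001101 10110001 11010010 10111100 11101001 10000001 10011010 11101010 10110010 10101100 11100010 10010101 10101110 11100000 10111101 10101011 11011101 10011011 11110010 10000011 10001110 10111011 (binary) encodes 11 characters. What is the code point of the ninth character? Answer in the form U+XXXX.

U+0F6B

Offset 0: leading byte 0xC2 = 11000010 → 2-byte char #1 = C2 AE.
Offset 2: leading byte 0xC4 = 11000100 → 2-byte char #2 = C4 AE.
Offset 4: leading byte 0xF0 = 11110000 → 4-byte char #3 = F0 A8 90 9D.
Offset 8: leading byte 0xEF = 11101111 → 3-byte char #4 = EF 8D B1.
Offset 11: leading byte 0xD2 = 11010010 → 2-byte char #5 = D2 BC.
Offset 13: leading byte 0xE9 = 11101001 → 3-byte char #6 = E9 81 9A.
Offset 16: leading byte 0xEA = 11101010 → 3-byte char #7 = EA B2 AC.
Offset 19: leading byte 0xE2 = 11100010 → 3-byte char #8 = E2 95 AE.
Offset 22: leading byte 0xE0 = 11100000 → 3-byte char #9 = E0 BD AB.
Leading byte 0xE0 = 11100000 matches 1110xxxx → 3-byte sequence.
Byte 1: 0xE0 = 11100000, payload 0000 (4 bits).
Byte 2: 0xBD = 10111101 (10xxxxxx ✓), payload 111101.
Byte 3: 0xAB = 10101011 (10xxxxxx ✓), payload 101011.
Concatenate: 0000111101101011 = 0xF6B (16 bits → U+0F6B).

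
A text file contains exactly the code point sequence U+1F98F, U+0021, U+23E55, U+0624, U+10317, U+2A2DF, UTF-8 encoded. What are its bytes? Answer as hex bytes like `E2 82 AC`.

U+1F98F: 4-byte form → F0 9F A6 8F.
U+0021: 1-byte form → 21.
U+23E55: 4-byte form → F0 A3 B9 95.
U+0624: 2-byte form → D8 A4.
U+10317: 4-byte form → F0 90 8C 97.
U+2A2DF: 4-byte form → F0 AA 8B 9F.
Concatenated (19 bytes): F0 9F A6 8F 21 F0 A3 B9 95 D8 A4 F0 90 8C 97 F0 AA 8B 9F.

F0 9F A6 8F 21 F0 A3 B9 95 D8 A4 F0 90 8C 97 F0 AA 8B 9F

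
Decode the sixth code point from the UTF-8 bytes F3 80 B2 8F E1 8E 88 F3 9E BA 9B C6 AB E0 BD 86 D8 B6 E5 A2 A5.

U+0636

Offset 0: leading byte 0xF3 = 11110011 → 4-byte char #1 = F3 80 B2 8F.
Offset 4: leading byte 0xE1 = 11100001 → 3-byte char #2 = E1 8E 88.
Offset 7: leading byte 0xF3 = 11110011 → 4-byte char #3 = F3 9E BA 9B.
Offset 11: leading byte 0xC6 = 11000110 → 2-byte char #4 = C6 AB.
Offset 13: leading byte 0xE0 = 11100000 → 3-byte char #5 = E0 BD 86.
Offset 16: leading byte 0xD8 = 11011000 → 2-byte char #6 = D8 B6.
Leading byte 0xD8 = 11011000 matches 110xxxxx → 2-byte sequence.
Byte 1: 0xD8 = 11011000, payload 11000 (5 bits).
Byte 2: 0xB6 = 10110110 (10xxxxxx ✓), payload 110110.
Concatenate: 11000110110 = 0x636 (11 bits → U+0636).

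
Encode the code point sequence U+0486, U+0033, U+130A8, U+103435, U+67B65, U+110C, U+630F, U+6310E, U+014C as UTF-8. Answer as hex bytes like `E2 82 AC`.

D2 86 33 F0 93 82 A8 F4 83 90 B5 F1 A7 AD A5 E1 84 8C E6 8C 8F F1 A3 84 8E C5 8C

U+0486: 2-byte form → D2 86.
U+0033: 1-byte form → 33.
U+130A8: 4-byte form → F0 93 82 A8.
U+103435: 4-byte form → F4 83 90 B5.
U+67B65: 4-byte form → F1 A7 AD A5.
U+110C: 3-byte form → E1 84 8C.
U+630F: 3-byte form → E6 8C 8F.
U+6310E: 4-byte form → F1 A3 84 8E.
U+014C: 2-byte form → C5 8C.
Concatenated (27 bytes): D2 86 33 F0 93 82 A8 F4 83 90 B5 F1 A7 AD A5 E1 84 8C E6 8C 8F F1 A3 84 8E C5 8C.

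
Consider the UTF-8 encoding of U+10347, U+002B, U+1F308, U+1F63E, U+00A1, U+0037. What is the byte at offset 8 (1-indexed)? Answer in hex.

1-indexed offset 8 is 0-indexed offset 7.
U+10347 → 4-byte form F0 90 8D 87 at offsets 0–3.
U+002B → 1-byte form 2B at offsets 4–4.
U+1F308 → 4-byte form F0 9F 8C 88 at offsets 5–8.
Offset 7 falls in char 3's range; it's byte 3 of F0 9F 8C 88 = 0x8C.

0x8C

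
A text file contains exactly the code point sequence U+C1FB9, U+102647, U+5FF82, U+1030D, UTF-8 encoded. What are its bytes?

F3 81 BE B9 F4 82 99 87 F1 9F BE 82 F0 90 8C 8D

U+C1FB9: 4-byte form → F3 81 BE B9.
U+102647: 4-byte form → F4 82 99 87.
U+5FF82: 4-byte form → F1 9F BE 82.
U+1030D: 4-byte form → F0 90 8C 8D.
Concatenated (16 bytes): F3 81 BE B9 F4 82 99 87 F1 9F BE 82 F0 90 8C 8D.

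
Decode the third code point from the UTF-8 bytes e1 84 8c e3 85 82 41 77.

U+0041

Offset 0: leading byte 0xE1 = 11100001 → 3-byte char #1 = E1 84 8C.
Offset 3: leading byte 0xE3 = 11100011 → 3-byte char #2 = E3 85 82.
Offset 6: leading byte 0x41 = 01000001 → 1-byte char #3 = 41.
Leading byte 0x41 = 01000001 matches 0xxxxxxx → 1-byte sequence.
Byte 1: 0x41 = 01000001, payload 1000001 (7 bits).
Concatenate: 1000001 = 0x41 (7 bits → U+0041).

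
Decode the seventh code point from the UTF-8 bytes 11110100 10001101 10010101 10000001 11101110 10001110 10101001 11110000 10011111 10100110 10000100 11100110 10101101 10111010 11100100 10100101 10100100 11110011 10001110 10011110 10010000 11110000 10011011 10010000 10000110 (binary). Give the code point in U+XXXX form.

U+1B406

Offset 0: leading byte 0xF4 = 11110100 → 4-byte char #1 = F4 8D 95 81.
Offset 4: leading byte 0xEE = 11101110 → 3-byte char #2 = EE 8E A9.
Offset 7: leading byte 0xF0 = 11110000 → 4-byte char #3 = F0 9F A6 84.
Offset 11: leading byte 0xE6 = 11100110 → 3-byte char #4 = E6 AD BA.
Offset 14: leading byte 0xE4 = 11100100 → 3-byte char #5 = E4 A5 A4.
Offset 17: leading byte 0xF3 = 11110011 → 4-byte char #6 = F3 8E 9E 90.
Offset 21: leading byte 0xF0 = 11110000 → 4-byte char #7 = F0 9B 90 86.
Leading byte 0xF0 = 11110000 matches 11110xxx → 4-byte sequence.
Byte 1: 0xF0 = 11110000, payload 000 (3 bits).
Byte 2: 0x9B = 10011011 (10xxxxxx ✓), payload 011011.
Byte 3: 0x90 = 10010000 (10xxxxxx ✓), payload 010000.
Byte 4: 0x86 = 10000110 (10xxxxxx ✓), payload 000110.
Concatenate: 000011011010000000110 = 0x1B406 (21 bits → U+1B406).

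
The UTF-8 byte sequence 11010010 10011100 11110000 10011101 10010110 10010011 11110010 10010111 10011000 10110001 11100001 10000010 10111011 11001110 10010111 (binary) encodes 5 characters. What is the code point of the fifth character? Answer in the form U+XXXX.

U+0397

Offset 0: leading byte 0xD2 = 11010010 → 2-byte char #1 = D2 9C.
Offset 2: leading byte 0xF0 = 11110000 → 4-byte char #2 = F0 9D 96 93.
Offset 6: leading byte 0xF2 = 11110010 → 4-byte char #3 = F2 97 98 B1.
Offset 10: leading byte 0xE1 = 11100001 → 3-byte char #4 = E1 82 BB.
Offset 13: leading byte 0xCE = 11001110 → 2-byte char #5 = CE 97.
Leading byte 0xCE = 11001110 matches 110xxxxx → 2-byte sequence.
Byte 1: 0xCE = 11001110, payload 01110 (5 bits).
Byte 2: 0x97 = 10010111 (10xxxxxx ✓), payload 010111.
Concatenate: 01110010111 = 0x397 (11 bits → U+0397).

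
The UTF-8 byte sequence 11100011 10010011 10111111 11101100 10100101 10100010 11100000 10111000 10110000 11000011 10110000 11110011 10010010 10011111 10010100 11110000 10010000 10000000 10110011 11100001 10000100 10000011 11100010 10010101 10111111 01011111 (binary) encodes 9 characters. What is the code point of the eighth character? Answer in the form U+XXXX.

Offset 0: leading byte 0xE3 = 11100011 → 3-byte char #1 = E3 93 BF.
Offset 3: leading byte 0xEC = 11101100 → 3-byte char #2 = EC A5 A2.
Offset 6: leading byte 0xE0 = 11100000 → 3-byte char #3 = E0 B8 B0.
Offset 9: leading byte 0xC3 = 11000011 → 2-byte char #4 = C3 B0.
Offset 11: leading byte 0xF3 = 11110011 → 4-byte char #5 = F3 92 9F 94.
Offset 15: leading byte 0xF0 = 11110000 → 4-byte char #6 = F0 90 80 B3.
Offset 19: leading byte 0xE1 = 11100001 → 3-byte char #7 = E1 84 83.
Offset 22: leading byte 0xE2 = 11100010 → 3-byte char #8 = E2 95 BF.
Leading byte 0xE2 = 11100010 matches 1110xxxx → 3-byte sequence.
Byte 1: 0xE2 = 11100010, payload 0010 (4 bits).
Byte 2: 0x95 = 10010101 (10xxxxxx ✓), payload 010101.
Byte 3: 0xBF = 10111111 (10xxxxxx ✓), payload 111111.
Concatenate: 0010010101111111 = 0x257F (16 bits → U+257F).

U+257F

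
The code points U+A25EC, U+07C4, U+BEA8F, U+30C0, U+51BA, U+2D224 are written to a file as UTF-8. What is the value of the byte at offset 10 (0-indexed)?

0xE3

U+A25EC → 4-byte form F2 A2 97 AC at offsets 0–3.
U+07C4 → 2-byte form DF 84 at offsets 4–5.
U+BEA8F → 4-byte form F2 BE AA 8F at offsets 6–9.
U+30C0 → 3-byte form E3 83 80 at offsets 10–12.
Offset 10 falls in char 4's range; it's byte 1 of E3 83 80 = 0xE3.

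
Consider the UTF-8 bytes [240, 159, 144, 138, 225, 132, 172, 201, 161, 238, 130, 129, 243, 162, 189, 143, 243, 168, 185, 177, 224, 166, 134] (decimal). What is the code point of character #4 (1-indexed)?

Offset 0: leading byte 0xF0 = 11110000 → 4-byte char #1 = F0 9F 90 8A.
Offset 4: leading byte 0xE1 = 11100001 → 3-byte char #2 = E1 84 AC.
Offset 7: leading byte 0xC9 = 11001001 → 2-byte char #3 = C9 A1.
Offset 9: leading byte 0xEE = 11101110 → 3-byte char #4 = EE 82 81.
Leading byte 0xEE = 11101110 matches 1110xxxx → 3-byte sequence.
Byte 1: 0xEE = 11101110, payload 1110 (4 bits).
Byte 2: 0x82 = 10000010 (10xxxxxx ✓), payload 000010.
Byte 3: 0x81 = 10000001 (10xxxxxx ✓), payload 000001.
Concatenate: 1110000010000001 = 0xE081 (16 bits → U+E081).

U+E081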